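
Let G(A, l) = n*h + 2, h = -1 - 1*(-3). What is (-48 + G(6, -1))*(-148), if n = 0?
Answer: 6808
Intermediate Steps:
h = 2 (h = -1 + 3 = 2)
G(A, l) = 2 (G(A, l) = 0*2 + 2 = 0 + 2 = 2)
(-48 + G(6, -1))*(-148) = (-48 + 2)*(-148) = -46*(-148) = 6808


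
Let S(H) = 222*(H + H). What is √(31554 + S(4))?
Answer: √33330 ≈ 182.56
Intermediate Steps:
S(H) = 444*H (S(H) = 222*(2*H) = 444*H)
√(31554 + S(4)) = √(31554 + 444*4) = √(31554 + 1776) = √33330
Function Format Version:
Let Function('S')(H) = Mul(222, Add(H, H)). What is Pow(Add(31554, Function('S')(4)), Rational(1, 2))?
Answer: Pow(33330, Rational(1, 2)) ≈ 182.56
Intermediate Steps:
Function('S')(H) = Mul(444, H) (Function('S')(H) = Mul(222, Mul(2, H)) = Mul(444, H))
Pow(Add(31554, Function('S')(4)), Rational(1, 2)) = Pow(Add(31554, Mul(444, 4)), Rational(1, 2)) = Pow(Add(31554, 1776), Rational(1, 2)) = Pow(33330, Rational(1, 2))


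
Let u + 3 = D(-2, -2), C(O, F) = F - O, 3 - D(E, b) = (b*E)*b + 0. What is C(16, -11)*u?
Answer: -216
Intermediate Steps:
D(E, b) = 3 - E*b² (D(E, b) = 3 - ((b*E)*b + 0) = 3 - ((E*b)*b + 0) = 3 - (E*b² + 0) = 3 - E*b²)
u = 8 (u = -3 + (3 - 1*(-2)*(-2)²) = -3 + (3 - 1*(-2)*4) = -3 + (3 + 8) = -3 + 11 = 8)
C(16, -11)*u = (-11 - 1*16)*8 = (-11 - 16)*8 = -27*8 = -216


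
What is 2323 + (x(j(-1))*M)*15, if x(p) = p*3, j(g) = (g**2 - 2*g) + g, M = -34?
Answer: -737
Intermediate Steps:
j(g) = g**2 - g
x(p) = 3*p
2323 + (x(j(-1))*M)*15 = 2323 + ((3*(-(-1 - 1)))*(-34))*15 = 2323 + ((3*(-1*(-2)))*(-34))*15 = 2323 + ((3*2)*(-34))*15 = 2323 + (6*(-34))*15 = 2323 - 204*15 = 2323 - 3060 = -737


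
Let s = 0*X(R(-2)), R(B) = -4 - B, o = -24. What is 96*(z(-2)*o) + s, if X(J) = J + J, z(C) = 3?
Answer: -6912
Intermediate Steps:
X(J) = 2*J
s = 0 (s = 0*(2*(-4 - 1*(-2))) = 0*(2*(-4 + 2)) = 0*(2*(-2)) = 0*(-4) = 0)
96*(z(-2)*o) + s = 96*(3*(-24)) + 0 = 96*(-72) + 0 = -6912 + 0 = -6912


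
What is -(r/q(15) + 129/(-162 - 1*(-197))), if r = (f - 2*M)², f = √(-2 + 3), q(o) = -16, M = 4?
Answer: -349/560 ≈ -0.62321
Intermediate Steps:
f = 1 (f = √1 = 1)
r = 49 (r = (1 - 2*4)² = (1 - 8)² = (-7)² = 49)
-(r/q(15) + 129/(-162 - 1*(-197))) = -(49/(-16) + 129/(-162 - 1*(-197))) = -(49*(-1/16) + 129/(-162 + 197)) = -(-49/16 + 129/35) = -1*349/560 = -349/560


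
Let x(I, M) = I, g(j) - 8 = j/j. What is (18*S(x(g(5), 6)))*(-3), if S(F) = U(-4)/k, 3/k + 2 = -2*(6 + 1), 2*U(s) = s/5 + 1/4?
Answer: -396/5 ≈ -79.200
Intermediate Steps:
U(s) = 1/8 + s/10 (U(s) = (s/5 + 1/4)/2 = (1/4 + s/5)/2 = 1/8 + s/10)
g(j) = 9 (g(j) = 8 + j/j = 8 + 1 = 9)
k = -3/16 (k = 3/(-2 - 2*(6 + 1)) = 3/(-2 - 2*7) = 3/(-2 - 14) = 3/(-16) = 3*(-1/16) = -3/16 ≈ -0.18750)
S(F) = 22/15 (S(F) = (1/8 + (1/10)*(-4))/(-3/16) = (1/8 - 2/5)*(-16/3) = -11/40*(-16/3) = 22/15)
(18*S(x(g(5), 6)))*(-3) = (18*(22/15))*(-3) = (132/5)*(-3) = -396/5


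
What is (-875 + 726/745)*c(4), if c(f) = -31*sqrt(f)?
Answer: 40371238/745 ≈ 54190.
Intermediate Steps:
(-875 + 726/745)*c(4) = (-875 + 726/745)*(-31*sqrt(4)) = (-875 + 726*(1/745))*(-31*2) = (-875 + 726/745)*(-62) = -651149/745*(-62) = 40371238/745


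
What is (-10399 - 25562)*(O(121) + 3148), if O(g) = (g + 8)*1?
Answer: -117844197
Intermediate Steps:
O(g) = 8 + g (O(g) = (8 + g)*1 = 8 + g)
(-10399 - 25562)*(O(121) + 3148) = (-10399 - 25562)*((8 + 121) + 3148) = -35961*(129 + 3148) = -35961*3277 = -117844197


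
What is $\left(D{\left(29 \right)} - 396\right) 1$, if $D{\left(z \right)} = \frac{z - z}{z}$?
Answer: $-396$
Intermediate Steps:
$D{\left(z \right)} = 0$ ($D{\left(z \right)} = \frac{0}{z} = 0$)
$\left(D{\left(29 \right)} - 396\right) 1 = \left(0 - 396\right) 1 = \left(-396\right) 1 = -396$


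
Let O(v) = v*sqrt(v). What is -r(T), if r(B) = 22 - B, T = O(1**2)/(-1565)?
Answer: -34431/1565 ≈ -22.001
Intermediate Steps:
O(v) = v**(3/2)
T = -1/1565 (T = (1**2)**(3/2)/(-1565) = 1**(3/2)*(-1/1565) = 1*(-1/1565) = -1/1565 ≈ -0.00063898)
-r(T) = -(22 - 1*(-1/1565)) = -(22 + 1/1565) = -1*34431/1565 = -34431/1565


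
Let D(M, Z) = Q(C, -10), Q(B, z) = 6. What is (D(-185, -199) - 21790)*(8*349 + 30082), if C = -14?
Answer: -716127216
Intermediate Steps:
D(M, Z) = 6
(D(-185, -199) - 21790)*(8*349 + 30082) = (6 - 21790)*(8*349 + 30082) = -21784*(2792 + 30082) = -21784*32874 = -716127216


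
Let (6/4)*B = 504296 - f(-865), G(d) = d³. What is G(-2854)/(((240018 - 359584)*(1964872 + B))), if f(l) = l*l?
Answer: 17435048898/161616106757 ≈ 0.10788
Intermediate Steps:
f(l) = l²
B = -487858/3 (B = 2*(504296 - 1*(-865)²)/3 = 2*(504296 - 1*748225)/3 = 2*(504296 - 748225)/3 = (⅔)*(-243929) = -487858/3 ≈ -1.6262e+5)
G(-2854)/(((240018 - 359584)*(1964872 + B))) = (-2854)³/(((240018 - 359584)*(1964872 - 487858/3))) = -23246731864/((-119566*5406758/3)) = -23246731864/(-646464427028/3) = -23246731864*(-3/646464427028) = 17435048898/161616106757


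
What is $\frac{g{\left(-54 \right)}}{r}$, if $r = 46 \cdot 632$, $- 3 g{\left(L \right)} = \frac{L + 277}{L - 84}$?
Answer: $\frac{223}{12035808} \approx 1.8528 \cdot 10^{-5}$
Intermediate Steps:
$g{\left(L \right)} = - \frac{277 + L}{3 \left(-84 + L\right)}$ ($g{\left(L \right)} = - \frac{\left(L + 277\right) \frac{1}{L - 84}}{3} = - \frac{\left(277 + L\right) \frac{1}{-84 + L}}{3} = - \frac{\frac{1}{-84 + L} \left(277 + L\right)}{3} = - \frac{277 + L}{3 \left(-84 + L\right)}$)
$r = 29072$
$\frac{g{\left(-54 \right)}}{r} = \frac{\frac{1}{3} \frac{1}{-84 - 54} \left(-277 - -54\right)}{29072} = \frac{-277 + 54}{3 \left(-138\right)} \frac{1}{29072} = \frac{1}{3} \left(- \frac{1}{138}\right) \left(-223\right) \frac{1}{29072} = \frac{223}{414} \cdot \frac{1}{29072} = \frac{223}{12035808}$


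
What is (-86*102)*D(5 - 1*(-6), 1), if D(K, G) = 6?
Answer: -52632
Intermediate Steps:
(-86*102)*D(5 - 1*(-6), 1) = -86*102*6 = -8772*6 = -52632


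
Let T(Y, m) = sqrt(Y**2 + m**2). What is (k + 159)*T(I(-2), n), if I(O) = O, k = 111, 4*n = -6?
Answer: 675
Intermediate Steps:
n = -3/2 (n = (1/4)*(-6) = -3/2 ≈ -1.5000)
(k + 159)*T(I(-2), n) = (111 + 159)*sqrt((-2)**2 + (-3/2)**2) = 270*sqrt(4 + 9/4) = 270*sqrt(25/4) = 270*(5/2) = 675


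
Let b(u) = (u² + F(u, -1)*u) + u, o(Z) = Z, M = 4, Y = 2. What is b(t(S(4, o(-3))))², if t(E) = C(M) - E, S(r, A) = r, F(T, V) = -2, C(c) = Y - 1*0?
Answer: 36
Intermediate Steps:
C(c) = 2 (C(c) = 2 - 1*0 = 2 + 0 = 2)
t(E) = 2 - E
b(u) = u² - u (b(u) = (u² - 2*u) + u = u² - u)
b(t(S(4, o(-3))))² = ((2 - 1*4)*(-1 + (2 - 1*4)))² = ((2 - 4)*(-1 + (2 - 4)))² = (-2*(-1 - 2))² = (-2*(-3))² = 6² = 36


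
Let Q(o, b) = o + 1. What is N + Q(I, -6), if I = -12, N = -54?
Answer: -65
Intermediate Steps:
Q(o, b) = 1 + o
N + Q(I, -6) = -54 + (1 - 12) = -54 - 11 = -65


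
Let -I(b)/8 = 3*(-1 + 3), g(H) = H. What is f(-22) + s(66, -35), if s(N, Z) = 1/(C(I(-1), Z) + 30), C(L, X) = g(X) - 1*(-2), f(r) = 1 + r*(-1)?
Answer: 68/3 ≈ 22.667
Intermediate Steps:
f(r) = 1 - r
I(b) = -48 (I(b) = -24*(-1 + 3) = -24*2 = -8*6 = -48)
C(L, X) = 2 + X (C(L, X) = X - 1*(-2) = X + 2 = 2 + X)
s(N, Z) = 1/(32 + Z) (s(N, Z) = 1/((2 + Z) + 30) = 1/(32 + Z))
f(-22) + s(66, -35) = (1 - 1*(-22)) + 1/(32 - 35) = (1 + 22) + 1/(-3) = 23 - 1/3 = 68/3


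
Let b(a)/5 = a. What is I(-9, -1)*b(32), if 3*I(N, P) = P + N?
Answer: -1600/3 ≈ -533.33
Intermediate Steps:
I(N, P) = N/3 + P/3 (I(N, P) = (P + N)/3 = (N + P)/3 = N/3 + P/3)
b(a) = 5*a
I(-9, -1)*b(32) = ((⅓)*(-9) + (⅓)*(-1))*(5*32) = (-3 - ⅓)*160 = -10/3*160 = -1600/3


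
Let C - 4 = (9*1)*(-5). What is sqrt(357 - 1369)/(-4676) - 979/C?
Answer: 979/41 - I*sqrt(253)/2338 ≈ 23.878 - 0.0068032*I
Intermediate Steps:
C = -41 (C = 4 + (9*1)*(-5) = 4 + 9*(-5) = 4 - 45 = -41)
sqrt(357 - 1369)/(-4676) - 979/C = sqrt(357 - 1369)/(-4676) - 979/(-41) = sqrt(-1012)*(-1/4676) - 979*(-1/41) = (2*I*sqrt(253))*(-1/4676) + 979/41 = -I*sqrt(253)/2338 + 979/41 = 979/41 - I*sqrt(253)/2338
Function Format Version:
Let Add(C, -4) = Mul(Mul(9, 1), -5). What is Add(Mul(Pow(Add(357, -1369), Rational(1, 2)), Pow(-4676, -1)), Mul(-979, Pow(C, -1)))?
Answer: Add(Rational(979, 41), Mul(Rational(-1, 2338), I, Pow(253, Rational(1, 2)))) ≈ Add(23.878, Mul(-0.0068032, I))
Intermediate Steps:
C = -41 (C = Add(4, Mul(Mul(9, 1), -5)) = Add(4, Mul(9, -5)) = Add(4, -45) = -41)
Add(Mul(Pow(Add(357, -1369), Rational(1, 2)), Pow(-4676, -1)), Mul(-979, Pow(C, -1))) = Add(Mul(Pow(Add(357, -1369), Rational(1, 2)), Pow(-4676, -1)), Mul(-979, Pow(-41, -1))) = Add(Mul(Pow(-1012, Rational(1, 2)), Rational(-1, 4676)), Mul(-979, Rational(-1, 41))) = Add(Mul(Mul(2, I, Pow(253, Rational(1, 2))), Rational(-1, 4676)), Rational(979, 41)) = Add(Mul(Rational(-1, 2338), I, Pow(253, Rational(1, 2))), Rational(979, 41)) = Add(Rational(979, 41), Mul(Rational(-1, 2338), I, Pow(253, Rational(1, 2))))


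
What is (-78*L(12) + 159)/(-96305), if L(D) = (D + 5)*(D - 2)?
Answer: 1191/8755 ≈ 0.13604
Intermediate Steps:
L(D) = (-2 + D)*(5 + D) (L(D) = (5 + D)*(-2 + D) = (-2 + D)*(5 + D))
(-78*L(12) + 159)/(-96305) = (-78*(-10 + 12² + 3*12) + 159)/(-96305) = (-78*(-10 + 144 + 36) + 159)*(-1/96305) = (-78*170 + 159)*(-1/96305) = (-13260 + 159)*(-1/96305) = -13101*(-1/96305) = 1191/8755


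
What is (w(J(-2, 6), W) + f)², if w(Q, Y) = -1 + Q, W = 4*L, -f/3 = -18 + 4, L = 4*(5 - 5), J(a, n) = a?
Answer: 1521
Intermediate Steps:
L = 0 (L = 4*0 = 0)
f = 42 (f = -3*(-18 + 4) = -3*(-14) = 42)
W = 0 (W = 4*0 = 0)
(w(J(-2, 6), W) + f)² = ((-1 - 2) + 42)² = (-3 + 42)² = 39² = 1521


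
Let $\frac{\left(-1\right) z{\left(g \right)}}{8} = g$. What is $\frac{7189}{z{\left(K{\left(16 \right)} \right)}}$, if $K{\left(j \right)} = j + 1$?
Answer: $- \frac{7189}{136} \approx -52.86$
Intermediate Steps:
$K{\left(j \right)} = 1 + j$
$z{\left(g \right)} = - 8 g$
$\frac{7189}{z{\left(K{\left(16 \right)} \right)}} = \frac{7189}{\left(-8\right) \left(1 + 16\right)} = \frac{7189}{\left(-8\right) 17} = \frac{7189}{-136} = 7189 \left(- \frac{1}{136}\right) = - \frac{7189}{136}$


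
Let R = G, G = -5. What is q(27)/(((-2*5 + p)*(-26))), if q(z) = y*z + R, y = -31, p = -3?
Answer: -421/169 ≈ -2.4911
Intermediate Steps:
R = -5
q(z) = -5 - 31*z (q(z) = -31*z - 5 = -5 - 31*z)
q(27)/(((-2*5 + p)*(-26))) = (-5 - 31*27)/(((-2*5 - 3)*(-26))) = (-5 - 837)/(((-10 - 3)*(-26))) = -842/((-13*(-26))) = -842/338 = -842*1/338 = -421/169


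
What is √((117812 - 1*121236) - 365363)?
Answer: I*√368787 ≈ 607.28*I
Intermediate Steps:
√((117812 - 1*121236) - 365363) = √((117812 - 121236) - 365363) = √(-3424 - 365363) = √(-368787) = I*√368787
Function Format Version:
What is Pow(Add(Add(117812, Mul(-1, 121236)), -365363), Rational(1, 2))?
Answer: Mul(I, Pow(368787, Rational(1, 2))) ≈ Mul(607.28, I)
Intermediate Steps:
Pow(Add(Add(117812, Mul(-1, 121236)), -365363), Rational(1, 2)) = Pow(Add(Add(117812, -121236), -365363), Rational(1, 2)) = Pow(Add(-3424, -365363), Rational(1, 2)) = Pow(-368787, Rational(1, 2)) = Mul(I, Pow(368787, Rational(1, 2)))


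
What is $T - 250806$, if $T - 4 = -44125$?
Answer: $-294927$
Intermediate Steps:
$T = -44121$ ($T = 4 - 44125 = -44121$)
$T - 250806 = -44121 - 250806 = -294927$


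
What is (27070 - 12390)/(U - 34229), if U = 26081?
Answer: -3670/2037 ≈ -1.8017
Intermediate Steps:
(27070 - 12390)/(U - 34229) = (27070 - 12390)/(26081 - 34229) = 14680/(-8148) = 14680*(-1/8148) = -3670/2037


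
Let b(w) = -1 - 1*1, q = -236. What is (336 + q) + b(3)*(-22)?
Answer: 144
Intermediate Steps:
b(w) = -2 (b(w) = -1 - 1 = -2)
(336 + q) + b(3)*(-22) = (336 - 236) - 2*(-22) = 100 + 44 = 144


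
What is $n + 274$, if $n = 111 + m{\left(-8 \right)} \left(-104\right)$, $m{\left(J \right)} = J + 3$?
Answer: $905$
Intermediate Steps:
$m{\left(J \right)} = 3 + J$
$n = 631$ ($n = 111 + \left(3 - 8\right) \left(-104\right) = 111 - -520 = 111 + 520 = 631$)
$n + 274 = 631 + 274 = 905$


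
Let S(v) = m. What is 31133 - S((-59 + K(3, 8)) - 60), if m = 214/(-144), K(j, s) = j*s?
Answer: 2241683/72 ≈ 31135.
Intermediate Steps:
m = -107/72 (m = 214*(-1/144) = -107/72 ≈ -1.4861)
S(v) = -107/72
31133 - S((-59 + K(3, 8)) - 60) = 31133 - 1*(-107/72) = 31133 + 107/72 = 2241683/72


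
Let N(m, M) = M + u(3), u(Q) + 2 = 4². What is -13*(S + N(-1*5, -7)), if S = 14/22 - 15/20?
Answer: -3939/44 ≈ -89.523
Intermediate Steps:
u(Q) = 14 (u(Q) = -2 + 4² = -2 + 16 = 14)
N(m, M) = 14 + M (N(m, M) = M + 14 = 14 + M)
S = -5/44 (S = 14*(1/22) - 15*1/20 = 7/11 - ¾ = -5/44 ≈ -0.11364)
-13*(S + N(-1*5, -7)) = -13*(-5/44 + (14 - 7)) = -13*(-5/44 + 7) = -13*303/44 = -3939/44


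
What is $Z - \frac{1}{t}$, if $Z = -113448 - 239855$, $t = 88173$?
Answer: $- \frac{31151785420}{88173} \approx -3.533 \cdot 10^{5}$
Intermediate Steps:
$Z = -353303$
$Z - \frac{1}{t} = -353303 - \frac{1}{88173} = - \frac{31151785420}{88173}$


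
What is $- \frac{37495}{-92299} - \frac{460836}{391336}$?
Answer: $- \frac{6965389661}{9029980366} \approx -0.77136$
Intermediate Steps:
$- \frac{37495}{-92299} - \frac{460836}{391336} = \left(-37495\right) \left(- \frac{1}{92299}\right) - \frac{115209}{97834} = \frac{37495}{92299} - \frac{115209}{97834} = - \frac{6965389661}{9029980366}$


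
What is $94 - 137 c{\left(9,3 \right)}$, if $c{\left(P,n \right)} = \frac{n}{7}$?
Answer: $\frac{247}{7} \approx 35.286$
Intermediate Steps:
$c{\left(P,n \right)} = \frac{n}{7}$ ($c{\left(P,n \right)} = n \frac{1}{7} = \frac{n}{7}$)
$94 - 137 c{\left(9,3 \right)} = 94 - 137 \cdot \frac{1}{7} \cdot 3 = 94 - \frac{411}{7} = \frac{247}{7}$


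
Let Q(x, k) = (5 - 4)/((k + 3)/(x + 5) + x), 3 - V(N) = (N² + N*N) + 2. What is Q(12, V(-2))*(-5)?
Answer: -17/40 ≈ -0.42500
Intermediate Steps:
V(N) = 1 - 2*N² (V(N) = 3 - ((N² + N*N) + 2) = 3 - ((N² + N²) + 2) = 3 - (2*N² + 2) = 3 - (2 + 2*N²) = 3 + (-2 - 2*N²) = 1 - 2*N²)
Q(x, k) = 1/(x + (3 + k)/(5 + x)) (Q(x, k) = 1/((3 + k)/(5 + x) + x) = 1/(x + (3 + k)/(5 + x)))
Q(12, V(-2))*(-5) = ((5 + 12)/(3 + (1 - 2*(-2)²) + 12² + 5*12))*(-5) = (17/(3 + (1 - 2*4) + 144 + 60))*(-5) = (17/(3 + (1 - 8) + 144 + 60))*(-5) = (17/(3 - 7 + 144 + 60))*(-5) = (17/200)*(-5) = -17/40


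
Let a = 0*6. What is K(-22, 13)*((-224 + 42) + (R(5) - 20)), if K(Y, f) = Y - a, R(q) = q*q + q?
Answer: 3784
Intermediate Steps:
a = 0
R(q) = q + q² (R(q) = q² + q = q + q²)
K(Y, f) = Y (K(Y, f) = Y - 1*0 = Y + 0 = Y)
K(-22, 13)*((-224 + 42) + (R(5) - 20)) = -22*((-224 + 42) + (5*(1 + 5) - 20)) = -22*(-182 + (5*6 - 20)) = -22*(-182 + (30 - 20)) = -22*(-182 + 10) = -22*(-172) = 3784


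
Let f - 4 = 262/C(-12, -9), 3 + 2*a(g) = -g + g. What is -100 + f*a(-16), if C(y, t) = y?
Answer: -293/4 ≈ -73.250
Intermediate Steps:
a(g) = -3/2 (a(g) = -3/2 + (-g + g)/2 = -3/2 + (½)*0 = -3/2 + 0 = -3/2)
f = -107/6 (f = 4 + 262/(-12) = 4 + 262*(-1/12) = 4 - 131/6 = -107/6 ≈ -17.833)
-100 + f*a(-16) = -100 - 107/6*(-3/2) = -100 + 107/4 = -293/4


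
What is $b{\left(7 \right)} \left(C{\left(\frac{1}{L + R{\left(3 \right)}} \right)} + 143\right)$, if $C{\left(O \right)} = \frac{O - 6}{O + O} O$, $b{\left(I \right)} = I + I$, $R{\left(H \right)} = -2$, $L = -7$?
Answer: $\frac{17633}{9} \approx 1959.2$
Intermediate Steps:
$b{\left(I \right)} = 2 I$
$C{\left(O \right)} = -3 + \frac{O}{2}$ ($C{\left(O \right)} = \frac{-6 + O}{2 O} O = -3 + \frac{O}{2}$)
$b{\left(7 \right)} \left(C{\left(\frac{1}{L + R{\left(3 \right)}} \right)} + 143\right) = 2 \cdot 7 \left(\left(-3 + \frac{1}{2 \left(-7 - 2\right)}\right) + 143\right) = 14 \left(\left(-3 + \frac{1}{2 \left(-9\right)}\right) + 143\right) = 14 \left(\left(-3 + \frac{1}{2} \left(- \frac{1}{9}\right)\right) + 143\right) = 14 \left(\left(-3 - \frac{1}{18}\right) + 143\right) = 14 \left(- \frac{55}{18} + 143\right) = 14 \cdot \frac{2519}{18} = \frac{17633}{9}$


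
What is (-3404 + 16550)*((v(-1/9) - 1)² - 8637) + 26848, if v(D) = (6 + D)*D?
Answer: -248178958606/2187 ≈ -1.1348e+8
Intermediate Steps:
v(D) = D*(6 + D)
(-3404 + 16550)*((v(-1/9) - 1)² - 8637) + 26848 = (-3404 + 16550)*(((-1/9)*(6 - 1/9) - 1)² - 8637) + 26848 = 13146*(((-1*⅑)*(6 - 1*⅑) - 1)² - 8637) + 26848 = 13146*((-(6 - ⅑)/9 - 1)² - 8637) + 26848 = 13146*((-⅑*53/9 - 1)² - 8637) + 26848 = 13146*((-53/81 - 1)² - 8637) + 26848 = 13146*((-134/81)² - 8637) + 26848 = 13146*(17956/6561 - 8637) + 26848 = 13146*(-56649401/6561) + 26848 = -248237675182/2187 + 26848 = -248178958606/2187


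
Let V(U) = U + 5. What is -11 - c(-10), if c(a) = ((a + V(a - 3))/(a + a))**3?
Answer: -11729/1000 ≈ -11.729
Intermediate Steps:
V(U) = 5 + U
c(a) = (2 + 2*a)**3/(8*a**3) (c(a) = ((a + (5 + (a - 3)))/(a + a))**3 = ((a + (5 + (-3 + a)))/((2*a)))**3 = ((a + (2 + a))*(1/(2*a)))**3 = ((2 + 2*a)*(1/(2*a)))**3 = ((2 + 2*a)/(2*a))**3 = (2 + 2*a)**3/(8*a**3))
-11 - c(-10) = -11 - (1 - 10)**3/(-10)**3 = -11 - (-1)*(-9)**3/1000 = -11 - (-1)*(-729)/1000 = -11 - 1*729/1000 = -11 - 729/1000 = -11729/1000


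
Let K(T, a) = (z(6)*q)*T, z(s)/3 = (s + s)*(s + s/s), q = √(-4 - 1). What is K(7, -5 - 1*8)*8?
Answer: 14112*I*√5 ≈ 31555.0*I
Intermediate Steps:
q = I*√5 (q = √(-5) = I*√5 ≈ 2.2361*I)
z(s) = 6*s*(1 + s) (z(s) = 3*((s + s)*(s + s/s)) = 3*((2*s)*(s + 1)) = 3*((2*s)*(1 + s)) = 3*(2*s*(1 + s)) = 6*s*(1 + s))
K(T, a) = 252*I*T*√5 (K(T, a) = ((6*6*(1 + 6))*(I*√5))*T = ((6*6*7)*(I*√5))*T = (252*(I*√5))*T = (252*I*√5)*T = 252*I*T*√5)
K(7, -5 - 1*8)*8 = (252*I*7*√5)*8 = (1764*I*√5)*8 = 14112*I*√5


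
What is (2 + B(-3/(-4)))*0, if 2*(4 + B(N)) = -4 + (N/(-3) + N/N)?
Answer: 0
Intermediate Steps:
B(N) = -11/2 - N/6 (B(N) = -4 + (-4 + (N/(-3) + N/N))/2 = -4 + (-4 + (N*(-⅓) + 1))/2 = -4 + (-4 + (-N/3 + 1))/2 = -4 + (-4 + (1 - N/3))/2 = -4 + (-3 - N/3)/2 = -4 + (-3/2 - N/6) = -11/2 - N/6)
(2 + B(-3/(-4)))*0 = (2 + (-11/2 - (-1)/(2*(-4))))*0 = (2 + (-11/2 - (-1)*(-1)/(2*4)))*0 = (2 + (-11/2 - ⅙*¾))*0 = (2 + (-11/2 - ⅛))*0 = (2 - 45/8)*0 = -29/8*0 = 0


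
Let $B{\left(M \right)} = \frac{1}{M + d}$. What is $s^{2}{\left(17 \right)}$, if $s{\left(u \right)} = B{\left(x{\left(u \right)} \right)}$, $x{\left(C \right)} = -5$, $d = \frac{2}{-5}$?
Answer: $\frac{25}{729} \approx 0.034294$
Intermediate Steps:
$d = - \frac{2}{5}$ ($d = 2 \left(- \frac{1}{5}\right) = - \frac{2}{5} \approx -0.4$)
$B{\left(M \right)} = \frac{1}{- \frac{2}{5} + M}$ ($B{\left(M \right)} = \frac{1}{M - \frac{2}{5}} = \frac{1}{- \frac{2}{5} + M}$)
$s{\left(u \right)} = - \frac{5}{27}$ ($s{\left(u \right)} = \frac{5}{-2 + 5 \left(-5\right)} = \frac{5}{-2 - 25} = \frac{5}{-27} = 5 \left(- \frac{1}{27}\right) = - \frac{5}{27}$)
$s^{2}{\left(17 \right)} = \left(- \frac{5}{27}\right)^{2} = \frac{25}{729}$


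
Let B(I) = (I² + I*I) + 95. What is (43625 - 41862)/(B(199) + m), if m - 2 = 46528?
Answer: 1763/125827 ≈ 0.014011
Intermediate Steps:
m = 46530 (m = 2 + 46528 = 46530)
B(I) = 95 + 2*I² (B(I) = (I² + I²) + 95 = 2*I² + 95 = 95 + 2*I²)
(43625 - 41862)/(B(199) + m) = (43625 - 41862)/((95 + 2*199²) + 46530) = 1763/((95 + 2*39601) + 46530) = 1763/((95 + 79202) + 46530) = 1763/(79297 + 46530) = 1763/125827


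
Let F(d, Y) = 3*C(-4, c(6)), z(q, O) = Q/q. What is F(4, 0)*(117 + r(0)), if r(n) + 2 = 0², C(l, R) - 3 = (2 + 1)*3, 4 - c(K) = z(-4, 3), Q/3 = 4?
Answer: 4140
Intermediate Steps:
Q = 12 (Q = 3*4 = 12)
z(q, O) = 12/q
c(K) = 7 (c(K) = 4 - 12/(-4) = 4 - 12*(-1)/4 = 4 - 1*(-3) = 4 + 3 = 7)
C(l, R) = 12 (C(l, R) = 3 + (2 + 1)*3 = 3 + 3*3 = 3 + 9 = 12)
r(n) = -2 (r(n) = -2 + 0² = -2 + 0 = -2)
F(d, Y) = 36 (F(d, Y) = 3*12 = 36)
F(4, 0)*(117 + r(0)) = 36*(117 - 2) = 36*115 = 4140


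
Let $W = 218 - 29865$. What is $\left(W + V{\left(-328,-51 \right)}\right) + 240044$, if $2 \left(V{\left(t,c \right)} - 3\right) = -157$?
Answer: $\frac{420643}{2} \approx 2.1032 \cdot 10^{5}$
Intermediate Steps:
$V{\left(t,c \right)} = - \frac{151}{2}$ ($V{\left(t,c \right)} = 3 + \frac{1}{2} \left(-157\right) = 3 - \frac{157}{2} = - \frac{151}{2}$)
$W = -29647$ ($W = 218 - 29865 = -29647$)
$\left(W + V{\left(-328,-51 \right)}\right) + 240044 = \left(-29647 - \frac{151}{2}\right) + 240044 = - \frac{59445}{2} + 240044 = \frac{420643}{2}$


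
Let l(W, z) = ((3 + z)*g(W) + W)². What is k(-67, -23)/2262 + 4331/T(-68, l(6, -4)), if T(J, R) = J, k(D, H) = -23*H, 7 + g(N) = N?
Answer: -4880375/76908 ≈ -63.457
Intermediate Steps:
g(N) = -7 + N
l(W, z) = (W + (-7 + W)*(3 + z))² (l(W, z) = ((3 + z)*(-7 + W) + W)² = ((-7 + W)*(3 + z) + W)² = (W + (-7 + W)*(3 + z))²)
k(-67, -23)/2262 + 4331/T(-68, l(6, -4)) = -23*(-23)/2262 + 4331/(-68) = 529*(1/2262) + 4331*(-1/68) = 529/2262 - 4331/68 = -4880375/76908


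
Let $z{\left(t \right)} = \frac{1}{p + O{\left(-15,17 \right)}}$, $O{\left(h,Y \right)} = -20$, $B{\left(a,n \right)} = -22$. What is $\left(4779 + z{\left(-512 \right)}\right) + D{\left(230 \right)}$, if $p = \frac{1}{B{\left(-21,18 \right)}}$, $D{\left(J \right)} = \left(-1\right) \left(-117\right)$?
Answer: $\frac{2159114}{441} \approx 4896.0$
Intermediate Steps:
$D{\left(J \right)} = 117$
$p = - \frac{1}{22}$ ($p = \frac{1}{-22} = - \frac{1}{22} \approx -0.045455$)
$z{\left(t \right)} = - \frac{22}{441}$ ($z{\left(t \right)} = \frac{1}{- \frac{1}{22} - 20} = \frac{1}{- \frac{441}{22}} = - \frac{22}{441}$)
$\left(4779 + z{\left(-512 \right)}\right) + D{\left(230 \right)} = \left(4779 - \frac{22}{441}\right) + 117 = \frac{2107517}{441} + 117 = \frac{2159114}{441}$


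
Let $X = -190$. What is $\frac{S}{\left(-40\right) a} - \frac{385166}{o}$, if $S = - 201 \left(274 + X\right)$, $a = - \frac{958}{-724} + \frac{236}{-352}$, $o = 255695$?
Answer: $\frac{1715086303214}{2658460915} \approx 645.14$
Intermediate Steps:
$a = \frac{10397}{15928}$ ($a = \left(-958\right) \left(- \frac{1}{724}\right) + 236 \left(- \frac{1}{352}\right) = \frac{479}{362} - \frac{59}{88} = \frac{10397}{15928} \approx 0.65275$)
$S = -16884$ ($S = - 201 \left(274 - 190\right) = \left(-201\right) 84 = -16884$)
$\frac{S}{\left(-40\right) a} - \frac{385166}{o} = - \frac{16884}{\left(-40\right) \frac{10397}{15928}} - \frac{385166}{255695} = - \frac{16884}{- \frac{51985}{1991}} - \frac{385166}{255695} = \left(-16884\right) \left(- \frac{1991}{51985}\right) - \frac{385166}{255695} = \frac{33616044}{51985} - \frac{385166}{255695} = \frac{1715086303214}{2658460915}$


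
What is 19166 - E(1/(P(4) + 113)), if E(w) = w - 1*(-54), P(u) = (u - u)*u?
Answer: 2159655/113 ≈ 19112.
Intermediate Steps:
P(u) = 0 (P(u) = 0*u = 0)
E(w) = 54 + w (E(w) = w + 54 = 54 + w)
19166 - E(1/(P(4) + 113)) = 19166 - (54 + 1/(0 + 113)) = 19166 - (54 + 1/113) = 19166 - 1*6103/113 = 19166 - 6103/113 = 2159655/113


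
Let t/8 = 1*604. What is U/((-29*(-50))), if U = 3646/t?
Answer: 1823/3503200 ≈ 0.00052038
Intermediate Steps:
t = 4832 (t = 8*(1*604) = 8*604 = 4832)
U = 1823/2416 (U = 3646/4832 = 3646*(1/4832) = 1823/2416 ≈ 0.75455)
U/((-29*(-50))) = 1823/(2416*((-29*(-50)))) = (1823/2416)/1450 = (1823/2416)*(1/1450) = 1823/3503200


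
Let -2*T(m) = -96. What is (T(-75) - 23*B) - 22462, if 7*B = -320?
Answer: -149538/7 ≈ -21363.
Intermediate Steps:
B = -320/7 (B = (1/7)*(-320) = -320/7 ≈ -45.714)
T(m) = 48 (T(m) = -1/2*(-96) = 48)
(T(-75) - 23*B) - 22462 = (48 - 23*(-320/7)) - 22462 = (48 + 7360/7) - 22462 = 7696/7 - 22462 = -149538/7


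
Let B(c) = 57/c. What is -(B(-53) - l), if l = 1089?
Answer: 57774/53 ≈ 1090.1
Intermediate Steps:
-(B(-53) - l) = -(57/(-53) - 1*1089) = -(57*(-1/53) - 1089) = -(-57/53 - 1089) = -1*(-57774/53) = 57774/53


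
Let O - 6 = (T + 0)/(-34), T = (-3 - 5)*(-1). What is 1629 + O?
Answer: 27791/17 ≈ 1634.8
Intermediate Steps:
T = 8 (T = -8*(-1) = 8)
O = 98/17 (O = 6 + (8 + 0)/(-34) = 6 + 8*(-1/34) = 6 - 4/17 = 98/17 ≈ 5.7647)
1629 + O = 1629 + 98/17 = 27791/17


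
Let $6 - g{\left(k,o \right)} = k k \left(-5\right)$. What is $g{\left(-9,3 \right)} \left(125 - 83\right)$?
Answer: $17262$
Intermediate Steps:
$g{\left(k,o \right)} = 6 + 5 k^{2}$ ($g{\left(k,o \right)} = 6 - k k \left(-5\right) = 6 - k^{2} \left(-5\right) = 6 - - 5 k^{2} = 6 + 5 k^{2}$)
$g{\left(-9,3 \right)} \left(125 - 83\right) = \left(6 + 5 \left(-9\right)^{2}\right) \left(125 - 83\right) = \left(6 + 5 \cdot 81\right) 42 = \left(6 + 405\right) 42 = 411 \cdot 42 = 17262$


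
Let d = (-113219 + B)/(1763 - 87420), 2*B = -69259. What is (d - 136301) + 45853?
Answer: -15494712975/171314 ≈ -90446.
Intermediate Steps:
B = -69259/2 (B = (1/2)*(-69259) = -69259/2 ≈ -34630.)
d = 295697/171314 (d = (-113219 - 69259/2)/(1763 - 87420) = -295697/2/(-85657) = -295697/2*(-1/85657) = 295697/171314 ≈ 1.7261)
(d - 136301) + 45853 = (295697/171314 - 136301) + 45853 = -23349973817/171314 + 45853 = -15494712975/171314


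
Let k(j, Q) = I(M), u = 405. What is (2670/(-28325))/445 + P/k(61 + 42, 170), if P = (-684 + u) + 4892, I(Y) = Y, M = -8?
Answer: -130663273/226600 ≈ -576.63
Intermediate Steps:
k(j, Q) = -8
P = 4613 (P = (-684 + 405) + 4892 = -279 + 4892 = 4613)
(2670/(-28325))/445 + P/k(61 + 42, 170) = (2670/(-28325))/445 + 4613/(-8) = (2670*(-1/28325))*(1/445) + 4613*(-⅛) = -534/5665*1/445 - 4613/8 = -6/28325 - 4613/8 = -130663273/226600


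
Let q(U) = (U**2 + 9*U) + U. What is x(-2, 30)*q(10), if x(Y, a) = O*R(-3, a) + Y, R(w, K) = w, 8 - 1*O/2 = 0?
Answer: -10000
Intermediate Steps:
O = 16 (O = 16 - 2*0 = 16 + 0 = 16)
q(U) = U**2 + 10*U
x(Y, a) = -48 + Y (x(Y, a) = 16*(-3) + Y = -48 + Y)
x(-2, 30)*q(10) = (-48 - 2)*(10*(10 + 10)) = -500*20 = -50*200 = -10000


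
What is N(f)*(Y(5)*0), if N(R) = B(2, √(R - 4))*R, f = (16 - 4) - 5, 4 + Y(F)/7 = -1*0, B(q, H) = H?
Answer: 0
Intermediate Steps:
Y(F) = -28 (Y(F) = -28 + 7*(-1*0) = -28 + 7*0 = -28 + 0 = -28)
f = 7 (f = 12 - 5 = 7)
N(R) = R*√(-4 + R) (N(R) = √(R - 4)*R = √(-4 + R)*R = R*√(-4 + R))
N(f)*(Y(5)*0) = (7*√(-4 + 7))*(-28*0) = (7*√3)*0 = 0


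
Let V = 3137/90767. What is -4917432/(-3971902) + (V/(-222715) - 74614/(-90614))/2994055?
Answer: 6742345349388856669863479776/5445917509190692268224302175 ≈ 1.2381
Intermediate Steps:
V = 3137/90767 (V = 3137*(1/90767) = 3137/90767 ≈ 0.034561)
-4917432/(-3971902) + (V/(-222715) - 74614/(-90614))/2994055 = -4917432/(-3971902) + ((3137/90767)/(-222715) - 74614/(-90614))/2994055 = -4917432*(-1/3971902) + ((3137/90767)*(-1/222715) - 74614*(-1/90614))*(1/2994055) = 2458716/1985951 + (-3137/20215172405 + 37307/45307)*(1/2994055) = 2458716/1985951 + (754167294785276/915888816153335)*(1/2994055) = 2458716/1985951 + 754167294785276/2742221489447973423425 = 6742345349388856669863479776/5445917509190692268224302175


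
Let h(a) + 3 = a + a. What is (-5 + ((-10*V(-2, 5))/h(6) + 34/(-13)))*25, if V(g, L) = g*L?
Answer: 10225/117 ≈ 87.393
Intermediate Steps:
h(a) = -3 + 2*a (h(a) = -3 + (a + a) = -3 + 2*a)
V(g, L) = L*g
(-5 + ((-10*V(-2, 5))/h(6) + 34/(-13)))*25 = (-5 + ((-50*(-2))/(-3 + 2*6) + 34/(-13)))*25 = (-5 + ((-10*(-10))/(-3 + 12) + 34*(-1/13)))*25 = (-5 + (100/9 - 34/13))*25 = (-5 + 994/117)*25 = (409/117)*25 = 10225/117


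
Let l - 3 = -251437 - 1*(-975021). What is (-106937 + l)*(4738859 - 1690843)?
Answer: 1879559066400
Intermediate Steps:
l = 723587 (l = 3 + (-251437 - 1*(-975021)) = 3 + (-251437 + 975021) = 3 + 723584 = 723587)
(-106937 + l)*(4738859 - 1690843) = (-106937 + 723587)*(4738859 - 1690843) = 616650*3048016 = 1879559066400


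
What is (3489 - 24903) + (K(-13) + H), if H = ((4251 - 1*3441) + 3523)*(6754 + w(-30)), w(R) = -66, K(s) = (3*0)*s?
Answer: 28957690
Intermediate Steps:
K(s) = 0 (K(s) = 0*s = 0)
H = 28979104 (H = ((4251 - 1*3441) + 3523)*(6754 - 66) = ((4251 - 3441) + 3523)*6688 = (810 + 3523)*6688 = 4333*6688 = 28979104)
(3489 - 24903) + (K(-13) + H) = (3489 - 24903) + (0 + 28979104) = -21414 + 28979104 = 28957690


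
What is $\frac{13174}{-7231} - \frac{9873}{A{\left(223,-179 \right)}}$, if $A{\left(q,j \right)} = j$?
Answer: $\frac{9861931}{184907} \approx 53.335$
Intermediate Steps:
$\frac{13174}{-7231} - \frac{9873}{A{\left(223,-179 \right)}} = \frac{13174}{-7231} - \frac{9873}{-179} = 13174 \left(- \frac{1}{7231}\right) - - \frac{9873}{179} = - \frac{1882}{1033} + \frac{9873}{179} = \frac{9861931}{184907}$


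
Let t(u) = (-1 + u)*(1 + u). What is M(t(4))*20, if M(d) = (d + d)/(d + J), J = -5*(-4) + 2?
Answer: 600/37 ≈ 16.216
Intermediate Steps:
t(u) = (1 + u)*(-1 + u)
J = 22 (J = 20 + 2 = 22)
M(d) = 2*d/(22 + d) (M(d) = (d + d)/(d + 22) = (2*d)/(22 + d) = 2*d/(22 + d))
M(t(4))*20 = (2*(-1 + 4²)/(22 + (-1 + 4²)))*20 = (2*(-1 + 16)/(22 + (-1 + 16)))*20 = (2*15/(22 + 15))*20 = (2*15/37)*20 = (2*15*(1/37))*20 = (30/37)*20 = 600/37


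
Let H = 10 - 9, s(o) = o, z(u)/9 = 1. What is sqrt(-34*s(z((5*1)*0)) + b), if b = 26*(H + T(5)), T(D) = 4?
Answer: 4*I*sqrt(11) ≈ 13.266*I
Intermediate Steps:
z(u) = 9 (z(u) = 9*1 = 9)
H = 1
b = 130 (b = 26*(1 + 4) = 26*5 = 130)
sqrt(-34*s(z((5*1)*0)) + b) = sqrt(-34*9 + 130) = sqrt(-306 + 130) = sqrt(-176) = 4*I*sqrt(11)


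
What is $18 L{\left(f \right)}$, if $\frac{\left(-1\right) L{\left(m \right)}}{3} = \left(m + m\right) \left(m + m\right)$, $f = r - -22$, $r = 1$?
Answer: $-114264$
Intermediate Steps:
$f = 23$ ($f = 1 - -22 = 1 + 22 = 23$)
$L{\left(m \right)} = - 12 m^{2}$ ($L{\left(m \right)} = - 3 \left(m + m\right) \left(m + m\right) = - 3 \cdot 2 m 2 m = - 3 \cdot 4 m^{2} = - 12 m^{2}$)
$18 L{\left(f \right)} = 18 \left(- 12 \cdot 23^{2}\right) = 18 \left(\left(-12\right) 529\right) = 18 \left(-6348\right) = -114264$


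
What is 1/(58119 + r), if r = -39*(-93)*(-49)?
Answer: -1/119604 ≈ -8.3609e-6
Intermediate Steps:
r = -177723 (r = 3627*(-49) = -177723)
1/(58119 + r) = 1/(58119 - 177723) = 1/(-119604) = -1/119604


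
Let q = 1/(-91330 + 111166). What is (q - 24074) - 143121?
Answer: -3316480019/19836 ≈ -1.6720e+5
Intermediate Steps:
q = 1/19836 ≈ 5.0413e-5
(q - 24074) - 143121 = (1/19836 - 24074) - 143121 = -477531863/19836 - 143121 = -3316480019/19836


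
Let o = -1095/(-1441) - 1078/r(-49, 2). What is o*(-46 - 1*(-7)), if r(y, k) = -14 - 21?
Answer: -8868171/7205 ≈ -1230.8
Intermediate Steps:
r(y, k) = -35
o = 227389/7205 (o = -1095/(-1441) - 1078/(-35) = -1095*(-1/1441) - 1078*(-1/35) = 1095/1441 + 154/5 = 227389/7205 ≈ 31.560)
o*(-46 - 1*(-7)) = 227389*(-46 - 1*(-7))/7205 = 227389*(-46 + 7)/7205 = (227389/7205)*(-39) = -8868171/7205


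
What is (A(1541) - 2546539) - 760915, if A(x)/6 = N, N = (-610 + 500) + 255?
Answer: -3306584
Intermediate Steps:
N = 145 (N = -110 + 255 = 145)
A(x) = 870 (A(x) = 6*145 = 870)
(A(1541) - 2546539) - 760915 = (870 - 2546539) - 760915 = -2545669 - 760915 = -3306584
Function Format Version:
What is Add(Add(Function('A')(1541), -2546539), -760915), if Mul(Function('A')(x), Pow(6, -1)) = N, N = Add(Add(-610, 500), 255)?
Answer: -3306584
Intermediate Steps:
N = 145 (N = Add(-110, 255) = 145)
Function('A')(x) = 870 (Function('A')(x) = Mul(6, 145) = 870)
Add(Add(Function('A')(1541), -2546539), -760915) = Add(Add(870, -2546539), -760915) = Add(-2545669, -760915) = -3306584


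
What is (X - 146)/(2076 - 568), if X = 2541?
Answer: 2395/1508 ≈ 1.5882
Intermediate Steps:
(X - 146)/(2076 - 568) = (2541 - 146)/(2076 - 568) = 2395/1508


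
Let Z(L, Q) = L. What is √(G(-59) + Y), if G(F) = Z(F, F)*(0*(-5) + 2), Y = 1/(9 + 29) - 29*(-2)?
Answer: I*√86602/38 ≈ 7.7443*I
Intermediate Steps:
Y = 2205/38 (Y = 1/38 + 58 = 2205/38 ≈ 58.026)
G(F) = 2*F (G(F) = F*(0*(-5) + 2) = F*(0 + 2) = F*2 = 2*F)
√(G(-59) + Y) = √(2*(-59) + 2205/38) = √(-118 + 2205/38) = √(-2279/38) = I*√86602/38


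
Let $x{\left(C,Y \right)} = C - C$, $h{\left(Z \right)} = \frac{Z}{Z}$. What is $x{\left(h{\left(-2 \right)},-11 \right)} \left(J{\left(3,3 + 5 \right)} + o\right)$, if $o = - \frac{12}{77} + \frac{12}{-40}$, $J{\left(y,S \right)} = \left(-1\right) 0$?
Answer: $0$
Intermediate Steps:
$h{\left(Z \right)} = 1$
$J{\left(y,S \right)} = 0$
$x{\left(C,Y \right)} = 0$
$o = - \frac{351}{770}$ ($o = \left(-12\right) \frac{1}{77} + 12 \left(- \frac{1}{40}\right) = - \frac{12}{77} - \frac{3}{10} = - \frac{351}{770} \approx -0.45584$)
$x{\left(h{\left(-2 \right)},-11 \right)} \left(J{\left(3,3 + 5 \right)} + o\right) = 0 \left(0 - \frac{351}{770}\right) = 0 \left(- \frac{351}{770}\right) = 0$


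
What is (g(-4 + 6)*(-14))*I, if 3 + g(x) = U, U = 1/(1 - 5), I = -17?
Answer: -1547/2 ≈ -773.50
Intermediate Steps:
U = -¼ (U = 1/(-4) = -¼ ≈ -0.25000)
g(x) = -13/4 (g(x) = -3 - ¼ = -13/4)
(g(-4 + 6)*(-14))*I = -13/4*(-14)*(-17) = (91/2)*(-17) = -1547/2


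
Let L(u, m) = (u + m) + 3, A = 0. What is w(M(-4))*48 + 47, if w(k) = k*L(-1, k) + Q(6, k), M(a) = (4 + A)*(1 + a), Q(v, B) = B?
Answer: 5231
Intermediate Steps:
M(a) = 4 + 4*a (M(a) = (4 + 0)*(1 + a) = 4*(1 + a) = 4 + 4*a)
L(u, m) = 3 + m + u (L(u, m) = (m + u) + 3 = 3 + m + u)
w(k) = k + k*(2 + k) (w(k) = k*(3 + k - 1) + k = k*(2 + k) + k = k + k*(2 + k))
w(M(-4))*48 + 47 = ((4 + 4*(-4))*(3 + (4 + 4*(-4))))*48 + 47 = ((4 - 16)*(3 + (4 - 16)))*48 + 47 = -12*(3 - 12)*48 + 47 = -12*(-9)*48 + 47 = 108*48 + 47 = 5184 + 47 = 5231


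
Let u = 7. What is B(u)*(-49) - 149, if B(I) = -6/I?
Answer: -107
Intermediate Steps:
B(u)*(-49) - 149 = -6/7*(-49) - 149 = 42 - 149 = -107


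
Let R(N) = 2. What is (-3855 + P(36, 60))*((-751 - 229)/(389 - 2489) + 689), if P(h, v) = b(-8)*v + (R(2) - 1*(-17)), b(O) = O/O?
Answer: -39051392/15 ≈ -2.6034e+6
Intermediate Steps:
b(O) = 1
P(h, v) = 19 + v (P(h, v) = 1*v + (2 - 1*(-17)) = v + (2 + 17) = v + 19 = 19 + v)
(-3855 + P(36, 60))*((-751 - 229)/(389 - 2489) + 689) = (-3855 + (19 + 60))*((-751 - 229)/(389 - 2489) + 689) = (-3855 + 79)*(-980/(-2100) + 689) = -3776*(-980*(-1/2100) + 689) = -3776*(7/15 + 689) = -3776*10342/15 = -39051392/15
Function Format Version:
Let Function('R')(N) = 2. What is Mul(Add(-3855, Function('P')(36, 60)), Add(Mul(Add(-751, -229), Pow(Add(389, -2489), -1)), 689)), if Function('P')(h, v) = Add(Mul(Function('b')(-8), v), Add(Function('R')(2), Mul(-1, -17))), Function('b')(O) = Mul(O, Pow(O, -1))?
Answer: Rational(-39051392, 15) ≈ -2.6034e+6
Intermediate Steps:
Function('b')(O) = 1
Function('P')(h, v) = Add(19, v) (Function('P')(h, v) = Add(Mul(1, v), Add(2, Mul(-1, -17))) = Add(v, Add(2, 17)) = Add(v, 19) = Add(19, v))
Mul(Add(-3855, Function('P')(36, 60)), Add(Mul(Add(-751, -229), Pow(Add(389, -2489), -1)), 689)) = Mul(Add(-3855, Add(19, 60)), Add(Mul(Add(-751, -229), Pow(Add(389, -2489), -1)), 689)) = Mul(Add(-3855, 79), Add(Mul(-980, Pow(-2100, -1)), 689)) = Mul(-3776, Add(Mul(-980, Rational(-1, 2100)), 689)) = Mul(-3776, Add(Rational(7, 15), 689)) = Mul(-3776, Rational(10342, 15)) = Rational(-39051392, 15)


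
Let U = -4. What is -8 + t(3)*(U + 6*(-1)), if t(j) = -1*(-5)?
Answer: -58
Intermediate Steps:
t(j) = 5
-8 + t(3)*(U + 6*(-1)) = -8 + 5*(-4 + 6*(-1)) = -8 + 5*(-4 - 6) = -8 + 5*(-10) = -8 - 50 = -58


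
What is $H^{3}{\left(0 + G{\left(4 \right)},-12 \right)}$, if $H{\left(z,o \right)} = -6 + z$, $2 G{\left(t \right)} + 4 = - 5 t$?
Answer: $-5832$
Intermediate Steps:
$G{\left(t \right)} = -2 - \frac{5 t}{2}$ ($G{\left(t \right)} = -2 + \frac{\left(-5\right) t}{2} = -2 - \frac{5 t}{2}$)
$H^{3}{\left(0 + G{\left(4 \right)},-12 \right)} = \left(-6 + \left(0 - 12\right)\right)^{3} = \left(-6 - 12\right)^{3} = \left(-18\right)^{3} = -5832$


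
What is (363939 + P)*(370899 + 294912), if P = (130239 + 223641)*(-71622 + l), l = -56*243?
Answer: -20081411358446871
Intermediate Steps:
l = -13608
P = -30161192400 (P = (130239 + 223641)*(-71622 - 13608) = 353880*(-85230) = -30161192400)
(363939 + P)*(370899 + 294912) = (363939 - 30161192400)*(370899 + 294912) = -30160828461*665811 = -20081411358446871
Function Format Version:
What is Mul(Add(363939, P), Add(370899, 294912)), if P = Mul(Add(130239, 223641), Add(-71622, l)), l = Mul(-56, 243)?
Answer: -20081411358446871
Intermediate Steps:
l = -13608
P = -30161192400 (P = Mul(Add(130239, 223641), Add(-71622, -13608)) = Mul(353880, -85230) = -30161192400)
Mul(Add(363939, P), Add(370899, 294912)) = Mul(Add(363939, -30161192400), Add(370899, 294912)) = Mul(-30160828461, 665811) = -20081411358446871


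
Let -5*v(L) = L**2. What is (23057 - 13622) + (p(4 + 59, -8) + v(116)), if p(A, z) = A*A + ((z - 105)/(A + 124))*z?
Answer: 10020988/935 ≈ 10718.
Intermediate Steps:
v(L) = -L**2/5
p(A, z) = A**2 + z*(-105 + z)/(124 + A) (p(A, z) = A**2 + ((-105 + z)/(124 + A))*z = A**2 + z*(-105 + z)/(124 + A))
(23057 - 13622) + (p(4 + 59, -8) + v(116)) = (23057 - 13622) + (((4 + 59)**3 + (-8)**2 - 105*(-8) + 124*(4 + 59)**2)/(124 + (4 + 59)) - 1/5*116**2) = 9435 + ((63**3 + 64 + 840 + 124*63**2)/(124 + 63) - 1/5*13456) = 9435 + ((250047 + 64 + 840 + 124*3969)/187 - 13456/5) = 9435 + ((250047 + 64 + 840 + 492156)/187 - 13456/5) = 9435 + ((1/187)*743107 - 13456/5) = 9435 + (743107/187 - 13456/5) = 9435 + 1199263/935 = 10020988/935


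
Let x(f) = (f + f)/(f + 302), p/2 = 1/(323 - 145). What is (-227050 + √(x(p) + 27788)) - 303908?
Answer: -530958 + 3*√2230699122874/26879 ≈ -5.3079e+5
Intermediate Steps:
p = 1/89 (p = 2/(323 - 145) = 2/178 = 2*(1/178) = 1/89 ≈ 0.011236)
x(f) = 2*f/(302 + f) (x(f) = (2*f)/(302 + f) = 2*f/(302 + f))
(-227050 + √(x(p) + 27788)) - 303908 = (-227050 + √(2*(1/89)/(302 + 1/89) + 27788)) - 303908 = (-227050 + √(2*(1/89)/(26879/89) + 27788)) - 303908 = (-227050 + √(2*(1/89)*(89/26879) + 27788)) - 303908 = (-227050 + √(2/26879 + 27788)) - 303908 = (-227050 + √(746913654/26879)) - 303908 = (-227050 + 3*√2230699122874/26879) - 303908 = -530958 + 3*√2230699122874/26879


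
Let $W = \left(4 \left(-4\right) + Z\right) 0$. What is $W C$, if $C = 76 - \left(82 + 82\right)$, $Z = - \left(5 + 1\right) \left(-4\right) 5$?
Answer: $0$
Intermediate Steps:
$Z = 120$ ($Z = - 6 \left(-4\right) 5 = \left(-1\right) \left(-24\right) 5 = 24 \cdot 5 = 120$)
$C = -88$ ($C = 76 - 164 = -88$)
$W = 0$ ($W = \left(4 \left(-4\right) + 120\right) 0 = \left(-16 + 120\right) 0 = 104 \cdot 0 = 0$)
$W C = 0 \left(-88\right) = 0$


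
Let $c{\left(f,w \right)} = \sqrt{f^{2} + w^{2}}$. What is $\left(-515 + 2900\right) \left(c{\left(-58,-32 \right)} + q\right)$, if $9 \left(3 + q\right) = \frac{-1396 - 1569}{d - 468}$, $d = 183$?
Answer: $- \frac{250690}{57} + 4770 \sqrt{1097} \approx 1.5359 \cdot 10^{5}$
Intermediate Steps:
$q = - \frac{946}{513}$ ($q = -3 + \frac{\left(-1396 - 1569\right) \frac{1}{183 - 468}}{9} = -3 + \frac{\left(-2965\right) \frac{1}{-285}}{9} = -3 + \frac{\left(-2965\right) \left(- \frac{1}{285}\right)}{9} = -3 + \frac{1}{9} \cdot \frac{593}{57} = -3 + \frac{593}{513} = - \frac{946}{513} \approx -1.8441$)
$\left(-515 + 2900\right) \left(c{\left(-58,-32 \right)} + q\right) = \left(-515 + 2900\right) \left(\sqrt{\left(-58\right)^{2} + \left(-32\right)^{2}} - \frac{946}{513}\right) = 2385 \left(\sqrt{3364 + 1024} - \frac{946}{513}\right) = 2385 \left(\sqrt{4388} - \frac{946}{513}\right) = 2385 \left(2 \sqrt{1097} - \frac{946}{513}\right) = 2385 \left(- \frac{946}{513} + 2 \sqrt{1097}\right) = - \frac{250690}{57} + 4770 \sqrt{1097}$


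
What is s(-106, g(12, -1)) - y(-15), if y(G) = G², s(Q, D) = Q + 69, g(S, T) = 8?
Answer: -262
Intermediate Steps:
s(Q, D) = 69 + Q
s(-106, g(12, -1)) - y(-15) = (69 - 106) - 1*(-15)² = -37 - 1*225 = -37 - 225 = -262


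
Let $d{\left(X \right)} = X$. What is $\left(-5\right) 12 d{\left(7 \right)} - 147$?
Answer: $-567$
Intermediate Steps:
$\left(-5\right) 12 d{\left(7 \right)} - 147 = \left(-5\right) 12 \cdot 7 - 147 = \left(-60\right) 7 - 147 = -420 - 147 = -567$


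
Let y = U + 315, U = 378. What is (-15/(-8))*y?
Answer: 10395/8 ≈ 1299.4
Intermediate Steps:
y = 693 (y = 378 + 315 = 693)
(-15/(-8))*y = -15/(-8)*693 = -15*(-⅛)*693 = (15/8)*693 = 10395/8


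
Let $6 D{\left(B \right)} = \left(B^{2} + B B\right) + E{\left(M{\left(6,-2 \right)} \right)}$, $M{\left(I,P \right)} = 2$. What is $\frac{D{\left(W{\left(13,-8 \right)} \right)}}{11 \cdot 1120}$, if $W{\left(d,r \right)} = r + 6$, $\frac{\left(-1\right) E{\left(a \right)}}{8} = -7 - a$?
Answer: $\frac{1}{924} \approx 0.0010823$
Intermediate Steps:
$E{\left(a \right)} = 56 + 8 a$ ($E{\left(a \right)} = - 8 \left(-7 - a\right) = 56 + 8 a$)
$W{\left(d,r \right)} = 6 + r$
$D{\left(B \right)} = 12 + \frac{B^{2}}{3}$ ($D{\left(B \right)} = \frac{\left(B^{2} + B B\right) + \left(56 + 8 \cdot 2\right)}{6} = \frac{\left(B^{2} + B^{2}\right) + \left(56 + 16\right)}{6} = \frac{2 B^{2} + 72}{6} = \frac{72 + 2 B^{2}}{6} = 12 + \frac{B^{2}}{3}$)
$\frac{D{\left(W{\left(13,-8 \right)} \right)}}{11 \cdot 1120} = \frac{12 + \frac{\left(6 - 8\right)^{2}}{3}}{11 \cdot 1120} = \frac{12 + \frac{\left(-2\right)^{2}}{3}}{12320} = \left(12 + \frac{1}{3} \cdot 4\right) \frac{1}{12320} = \left(12 + \frac{4}{3}\right) \frac{1}{12320} = \frac{40}{3} \cdot \frac{1}{12320} = \frac{1}{924}$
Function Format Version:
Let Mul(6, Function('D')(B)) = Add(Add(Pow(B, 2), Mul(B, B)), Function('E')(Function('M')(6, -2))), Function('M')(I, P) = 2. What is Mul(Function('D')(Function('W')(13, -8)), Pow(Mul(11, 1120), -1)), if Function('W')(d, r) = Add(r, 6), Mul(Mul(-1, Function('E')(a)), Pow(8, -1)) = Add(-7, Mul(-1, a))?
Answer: Rational(1, 924) ≈ 0.0010823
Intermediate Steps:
Function('E')(a) = Add(56, Mul(8, a)) (Function('E')(a) = Mul(-8, Add(-7, Mul(-1, a))) = Add(56, Mul(8, a)))
Function('W')(d, r) = Add(6, r)
Function('D')(B) = Add(12, Mul(Rational(1, 3), Pow(B, 2))) (Function('D')(B) = Mul(Rational(1, 6), Add(Add(Pow(B, 2), Mul(B, B)), Add(56, Mul(8, 2)))) = Mul(Rational(1, 6), Add(Add(Pow(B, 2), Pow(B, 2)), Add(56, 16))) = Mul(Rational(1, 6), Add(Mul(2, Pow(B, 2)), 72)) = Mul(Rational(1, 6), Add(72, Mul(2, Pow(B, 2)))) = Add(12, Mul(Rational(1, 3), Pow(B, 2))))
Mul(Function('D')(Function('W')(13, -8)), Pow(Mul(11, 1120), -1)) = Mul(Add(12, Mul(Rational(1, 3), Pow(Add(6, -8), 2))), Pow(Mul(11, 1120), -1)) = Mul(Add(12, Mul(Rational(1, 3), Pow(-2, 2))), Pow(12320, -1)) = Mul(Add(12, Mul(Rational(1, 3), 4)), Rational(1, 12320)) = Mul(Add(12, Rational(4, 3)), Rational(1, 12320)) = Mul(Rational(40, 3), Rational(1, 12320)) = Rational(1, 924)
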